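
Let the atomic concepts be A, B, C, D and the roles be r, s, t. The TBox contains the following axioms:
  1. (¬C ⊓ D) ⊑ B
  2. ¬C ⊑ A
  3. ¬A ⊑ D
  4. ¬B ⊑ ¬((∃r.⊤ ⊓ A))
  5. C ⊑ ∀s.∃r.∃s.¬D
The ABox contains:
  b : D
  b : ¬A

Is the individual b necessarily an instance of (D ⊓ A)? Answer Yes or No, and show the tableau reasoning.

1. b : (D ⊓ A)?  L(b) = {D, ¬A} ∪ {(¬D ⊔ ¬A)}
   open: L(b) ⊇ {B, C, D, ¬A, ∀s.∃r.∃s.¬D} — b ∉ (D ⊓ A) possible
2. Hence b : (D ⊓ A): not entailed.

No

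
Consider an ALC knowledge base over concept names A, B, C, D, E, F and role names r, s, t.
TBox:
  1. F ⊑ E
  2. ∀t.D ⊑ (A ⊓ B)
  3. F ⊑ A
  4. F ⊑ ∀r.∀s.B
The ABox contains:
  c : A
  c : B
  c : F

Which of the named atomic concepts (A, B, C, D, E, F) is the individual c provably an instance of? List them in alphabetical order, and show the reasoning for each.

{A, B, E, F}

1. c : A?  L(c) = {A, B, F} ∪ {¬A}
   clash {A, ¬A} at c — c ∈ A
2. c : B?  L(c) = {A, B, F} ∪ {¬B}
   clash {B, ¬B} at c — c ∈ B
3. c : C?  L(c) = {A, B, F} ∪ {¬C}
   apply at c: F⊑E; F⊑∀r.∀s.B
   open: L(c) ⊇ {A, B, E, F, ¬C, …} (+ ∃-successors) — c ∉ C possible
4. c : D?  L(c) = {A, B, F} ∪ {¬D}
   apply at c: F⊑E; F⊑∀r.∀s.B
   open: L(c) ⊇ {A, B, E, F, ¬D, …} (+ ∃-successors) — c ∉ D possible
5. c : E?  L(c) = {A, B, F} ∪ {¬E}
   clash {E, ¬E} at c — c ∈ E
6. c : F?  L(c) = {A, B, F} ∪ {¬F}
   clash {F, ¬F} at c — c ∈ F
7. Entailed for c: {A, B, E, F}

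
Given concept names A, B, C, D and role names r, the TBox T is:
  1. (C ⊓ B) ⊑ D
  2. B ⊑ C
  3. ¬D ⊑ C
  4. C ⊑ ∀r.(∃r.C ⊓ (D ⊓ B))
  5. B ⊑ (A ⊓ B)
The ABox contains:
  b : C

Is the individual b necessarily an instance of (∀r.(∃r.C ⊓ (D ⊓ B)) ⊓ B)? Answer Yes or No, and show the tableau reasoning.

1. b : (∀r.(∃r.C ⊓ (D ⊓ B)) ⊓ B)?  L(b) = {C} ∪ {(∃r.(∀r.¬C ⊔ (¬D ⊔ ¬B)) ⊔ ¬B)}
   apply at b: C⊑∀r.(∃r.C ⊓ (D ⊓ B))
   open: L(b) ⊇ {C, ¬B, ∀r.(∃r.C ⊓ (D ⊓ B))} — b ∉ (∀r.(∃r.C ⊓ (D ⊓ B)) ⊓ B) possible
2. Hence b : (∀r.(∃r.C ⊓ (D ⊓ B)) ⊓ B): not entailed.

No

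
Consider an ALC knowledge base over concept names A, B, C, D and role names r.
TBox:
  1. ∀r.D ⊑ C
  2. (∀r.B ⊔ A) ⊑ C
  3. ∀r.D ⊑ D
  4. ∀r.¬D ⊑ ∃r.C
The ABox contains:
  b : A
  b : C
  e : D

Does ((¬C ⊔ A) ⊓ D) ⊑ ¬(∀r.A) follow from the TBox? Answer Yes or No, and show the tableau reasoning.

1. ((¬C ⊔ A) ⊓ D) ⊑ ¬(∀r.A)  ⇔  (((¬C ⊔ A) ⊓ D) ⊓ ∀r.A) unsat w.r.t. T
   open: L(x₀) ⊇ {D, ¬A, ¬C, ∀r.A, ∃r.D, …} (+ ∃-successors)
2. Hence ((¬C ⊔ A) ⊓ D) ⊑ ¬(∀r.A): not entailed.

No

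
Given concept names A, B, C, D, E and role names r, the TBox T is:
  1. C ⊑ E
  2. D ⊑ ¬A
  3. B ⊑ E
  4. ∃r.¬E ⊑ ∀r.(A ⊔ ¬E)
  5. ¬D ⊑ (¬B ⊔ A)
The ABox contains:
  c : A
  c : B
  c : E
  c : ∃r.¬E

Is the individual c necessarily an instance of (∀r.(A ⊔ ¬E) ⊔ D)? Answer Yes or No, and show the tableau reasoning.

1. c : (∀r.(A ⊔ ¬E) ⊔ D)?  L(c) = {A, B, E, ∃r.¬E} ∪ {(∃r.(¬A ⊓ E) ⊓ ¬D)}
   clash {E, ¬E} at an ∃-successor — c ∈ (∀r.(A ⊔ ¬E) ⊔ D)
2. Hence c : (∀r.(A ⊔ ¬E) ⊔ D): entailed.

Yes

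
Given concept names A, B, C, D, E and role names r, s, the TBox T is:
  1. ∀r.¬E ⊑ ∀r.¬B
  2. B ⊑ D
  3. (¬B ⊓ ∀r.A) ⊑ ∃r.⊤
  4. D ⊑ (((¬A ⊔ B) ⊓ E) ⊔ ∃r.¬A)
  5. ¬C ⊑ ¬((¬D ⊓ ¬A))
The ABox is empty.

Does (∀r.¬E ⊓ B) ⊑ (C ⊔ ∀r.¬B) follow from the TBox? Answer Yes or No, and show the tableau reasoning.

1. (∀r.¬E ⊓ B) ⊑ (C ⊔ ∀r.¬B)  ⇔  ((∀r.¬E ⊓ B) ⊓ (¬C ⊓ ∃r.B)) unsat w.r.t. T
   all branches close; clash {B, ¬B} at an ∃-successor
2. Hence (∀r.¬E ⊓ B) ⊑ (C ⊔ ∀r.¬B): entailed.

Yes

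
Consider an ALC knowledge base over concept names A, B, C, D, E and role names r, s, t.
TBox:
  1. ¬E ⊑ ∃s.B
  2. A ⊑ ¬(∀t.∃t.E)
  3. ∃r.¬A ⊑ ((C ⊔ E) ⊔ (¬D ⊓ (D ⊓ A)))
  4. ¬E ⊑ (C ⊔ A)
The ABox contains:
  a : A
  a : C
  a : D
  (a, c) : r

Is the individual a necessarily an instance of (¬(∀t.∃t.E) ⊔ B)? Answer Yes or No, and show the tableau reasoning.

Yes

1. a : (¬(∀t.∃t.E) ⊔ B)?  L(a) = {A, C, D} ∪ {(∀t.∃t.E ⊓ ¬B)}
   clash {D, ¬D} at a — a ∈ (¬(∀t.∃t.E) ⊔ B)
2. Hence a : (¬(∀t.∃t.E) ⊔ B): entailed.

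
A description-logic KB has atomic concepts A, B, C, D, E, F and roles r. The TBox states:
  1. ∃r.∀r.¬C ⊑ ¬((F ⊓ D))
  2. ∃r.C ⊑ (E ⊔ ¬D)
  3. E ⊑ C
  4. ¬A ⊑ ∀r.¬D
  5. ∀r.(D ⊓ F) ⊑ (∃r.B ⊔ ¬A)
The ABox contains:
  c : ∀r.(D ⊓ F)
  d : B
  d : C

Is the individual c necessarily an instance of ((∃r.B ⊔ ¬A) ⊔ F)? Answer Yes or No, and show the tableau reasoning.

1. c : ((∃r.B ⊔ ¬A) ⊔ F)?  L(c) = {∀r.(D ⊓ F)} ∪ {((∀r.¬B ⊓ A) ⊓ ¬F)}
   clash {A, ¬A} at c — c ∈ ((∃r.B ⊔ ¬A) ⊔ F)
2. Hence c : ((∃r.B ⊔ ¬A) ⊔ F): entailed.

Yes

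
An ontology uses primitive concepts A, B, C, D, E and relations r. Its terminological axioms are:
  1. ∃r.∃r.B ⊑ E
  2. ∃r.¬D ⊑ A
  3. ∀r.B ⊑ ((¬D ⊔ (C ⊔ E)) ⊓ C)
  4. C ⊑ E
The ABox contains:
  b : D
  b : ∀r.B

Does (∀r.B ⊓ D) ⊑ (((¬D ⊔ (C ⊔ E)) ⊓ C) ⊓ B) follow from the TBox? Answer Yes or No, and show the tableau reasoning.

1. (∀r.B ⊓ D) ⊑ (((¬D ⊔ (C ⊔ E)) ⊓ C) ⊓ B)  ⇔  ((∀r.B ⊓ D) ⊓ (((D ⊓ (¬C ⊓ ¬E)) ⊔ ¬C) ⊔ ¬B)) unsat w.r.t. T
   apply at x₀: ∀r.B⊑((¬D ⊔ (C ⊔ E)) ⊓ C)
   open: L(x₀) ⊇ {C, D, E, ¬B, ∀r.B, …}
2. Hence (∀r.B ⊓ D) ⊑ (((¬D ⊔ (C ⊔ E)) ⊓ C) ⊓ B): not entailed.

No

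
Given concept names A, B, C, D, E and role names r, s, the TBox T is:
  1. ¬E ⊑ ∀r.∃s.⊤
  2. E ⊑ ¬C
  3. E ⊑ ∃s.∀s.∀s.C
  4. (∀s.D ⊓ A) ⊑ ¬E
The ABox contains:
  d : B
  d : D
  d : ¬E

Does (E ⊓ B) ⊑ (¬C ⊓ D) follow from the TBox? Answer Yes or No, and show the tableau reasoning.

No

1. (E ⊓ B) ⊑ (¬C ⊓ D)  ⇔  ((E ⊓ B) ⊓ (C ⊔ ¬D)) unsat w.r.t. T
   apply at x₀: E⊑¬C; E⊑∃s.∀s.∀s.C
   open: L(x₀) ⊇ {B, E, ¬C, ¬D, ∃s.¬D, …} (+ ∃-successors)
2. Hence (E ⊓ B) ⊑ (¬C ⊓ D): not entailed.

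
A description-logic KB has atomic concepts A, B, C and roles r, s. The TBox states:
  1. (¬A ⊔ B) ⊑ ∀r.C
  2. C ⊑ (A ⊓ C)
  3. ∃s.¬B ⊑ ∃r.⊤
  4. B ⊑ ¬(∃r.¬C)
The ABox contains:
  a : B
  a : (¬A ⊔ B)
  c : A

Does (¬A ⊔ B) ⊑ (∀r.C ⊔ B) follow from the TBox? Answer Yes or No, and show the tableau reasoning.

Yes

1. (¬A ⊔ B) ⊑ (∀r.C ⊔ B)  ⇔  ((¬A ⊔ B) ⊓ (∃r.¬C ⊓ ¬B)) unsat w.r.t. T
   all branches close; clash {B, ¬B} at x₀
2. Hence (¬A ⊔ B) ⊑ (∀r.C ⊔ B): entailed.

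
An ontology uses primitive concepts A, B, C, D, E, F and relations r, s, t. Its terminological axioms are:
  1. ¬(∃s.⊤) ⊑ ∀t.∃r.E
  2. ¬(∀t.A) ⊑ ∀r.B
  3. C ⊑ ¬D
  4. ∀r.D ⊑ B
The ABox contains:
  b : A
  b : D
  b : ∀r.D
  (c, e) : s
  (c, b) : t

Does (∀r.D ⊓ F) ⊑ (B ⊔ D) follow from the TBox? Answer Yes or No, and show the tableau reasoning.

Yes

1. (∀r.D ⊓ F) ⊑ (B ⊔ D)  ⇔  ((∀r.D ⊓ F) ⊓ (¬B ⊓ ¬D)) unsat w.r.t. T
   all branches close; clash {B, ¬B} at x₀
2. Hence (∀r.D ⊓ F) ⊑ (B ⊔ D): entailed.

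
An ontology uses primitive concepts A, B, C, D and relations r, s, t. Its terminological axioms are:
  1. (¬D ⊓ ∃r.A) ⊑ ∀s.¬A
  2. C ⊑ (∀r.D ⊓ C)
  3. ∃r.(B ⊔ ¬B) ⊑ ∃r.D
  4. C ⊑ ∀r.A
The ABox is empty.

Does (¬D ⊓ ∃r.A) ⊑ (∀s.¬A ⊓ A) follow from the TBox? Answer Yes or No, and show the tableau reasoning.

No

1. (¬D ⊓ ∃r.A) ⊑ (∀s.¬A ⊓ A)  ⇔  ((¬D ⊓ ∃r.A) ⊓ (∃s.A ⊔ ¬A)) unsat w.r.t. T
   apply at x₀: (¬D ⊓ ∃r.A)⊑∀s.¬A
   open: L(x₀) ⊇ {¬A, ¬C, ¬D, ∀s.¬A, ∃r.A, …} (+ ∃-successors)
2. Hence (¬D ⊓ ∃r.A) ⊑ (∀s.¬A ⊓ A): not entailed.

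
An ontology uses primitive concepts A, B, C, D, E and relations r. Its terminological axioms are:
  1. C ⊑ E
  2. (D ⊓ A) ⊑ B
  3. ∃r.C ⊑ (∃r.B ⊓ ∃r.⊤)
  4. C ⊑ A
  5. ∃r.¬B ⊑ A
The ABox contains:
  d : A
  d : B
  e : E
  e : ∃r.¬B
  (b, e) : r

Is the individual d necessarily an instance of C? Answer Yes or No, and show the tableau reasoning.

No

1. d : C?  L(d) = {A, B} ∪ {¬C}
   open: L(d) ⊇ {A, B, ¬C, ∀r.¬C} — d ∉ C possible
2. Hence d : C: not entailed.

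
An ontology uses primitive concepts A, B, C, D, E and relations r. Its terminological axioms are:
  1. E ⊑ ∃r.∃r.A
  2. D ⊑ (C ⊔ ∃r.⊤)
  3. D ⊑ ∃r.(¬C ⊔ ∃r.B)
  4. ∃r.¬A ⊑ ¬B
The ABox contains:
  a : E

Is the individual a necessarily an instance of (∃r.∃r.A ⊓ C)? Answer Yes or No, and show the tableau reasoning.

1. a : (∃r.∃r.A ⊓ C)?  L(a) = {E} ∪ {(∀r.∀r.¬A ⊔ ¬C)}
   apply at a: E⊑∃r.∃r.A
   open: L(a) ⊇ {E, ¬C, ¬D, ∀r.A, ∃r.∃r.A} (+ ∃-successors) — a ∉ (∃r.∃r.A ⊓ C) possible
2. Hence a : (∃r.∃r.A ⊓ C): not entailed.

No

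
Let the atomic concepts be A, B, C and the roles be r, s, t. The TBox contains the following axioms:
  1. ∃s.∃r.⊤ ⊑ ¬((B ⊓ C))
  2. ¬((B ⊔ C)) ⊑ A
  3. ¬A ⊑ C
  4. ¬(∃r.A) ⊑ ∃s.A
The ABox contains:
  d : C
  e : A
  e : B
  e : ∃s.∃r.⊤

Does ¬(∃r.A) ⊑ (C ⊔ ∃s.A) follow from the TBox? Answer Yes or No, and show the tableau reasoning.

1. ¬(∃r.A) ⊑ (C ⊔ ∃s.A)  ⇔  (∀r.¬A ⊓ (¬C ⊓ ∀s.¬A)) unsat w.r.t. T
   all branches close; clash {C, ¬C} at x₀
2. Hence ¬(∃r.A) ⊑ (C ⊔ ∃s.A): entailed.

Yes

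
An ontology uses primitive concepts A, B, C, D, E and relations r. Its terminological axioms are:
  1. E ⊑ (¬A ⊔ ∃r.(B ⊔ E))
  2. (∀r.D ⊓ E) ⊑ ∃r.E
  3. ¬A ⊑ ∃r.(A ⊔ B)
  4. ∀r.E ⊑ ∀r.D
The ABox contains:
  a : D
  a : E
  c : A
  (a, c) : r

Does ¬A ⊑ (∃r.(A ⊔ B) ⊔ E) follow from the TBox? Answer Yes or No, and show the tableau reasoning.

Yes

1. ¬A ⊑ (∃r.(A ⊔ B) ⊔ E)  ⇔  (¬A ⊓ (∀r.(¬A ⊓ ¬B) ⊓ ¬E)) unsat w.r.t. T
   all branches close; clash {B, ¬B} at an ∃-successor
2. Hence ¬A ⊑ (∃r.(A ⊔ B) ⊔ E): entailed.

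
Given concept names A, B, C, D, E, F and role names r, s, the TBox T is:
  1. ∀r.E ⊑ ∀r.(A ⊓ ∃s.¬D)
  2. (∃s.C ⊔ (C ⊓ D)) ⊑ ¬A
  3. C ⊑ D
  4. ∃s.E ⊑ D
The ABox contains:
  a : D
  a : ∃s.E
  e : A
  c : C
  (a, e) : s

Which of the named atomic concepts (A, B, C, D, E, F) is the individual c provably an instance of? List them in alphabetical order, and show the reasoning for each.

{C, D}

1. c : A?  L(c) = {C} ∪ {¬A}
   apply at c: C⊑D
   open: L(c) ⊇ {C, D, ¬A, ∃r.¬E} (+ ∃-successors) — c ∉ A possible
2. c : B?  L(c) = {C} ∪ {¬B}
   apply at c: C⊑D
   open: L(c) ⊇ {C, D, ¬A, ¬B, ∃r.¬E} (+ ∃-successors) — c ∉ B possible
3. c : C?  L(c) = {C} ∪ {¬C}
   clash {C, ¬C} at c — c ∈ C
4. c : D?  L(c) = {C} ∪ {¬D}
   clash {D, ¬D} at c — c ∈ D
5. c : E?  L(c) = {C} ∪ {¬E}
   apply at c: C⊑D
   open: L(c) ⊇ {C, D, ¬A, ¬E, ∃r.¬E} (+ ∃-successors) — c ∉ E possible
6. c : F?  L(c) = {C} ∪ {¬F}
   apply at c: C⊑D
   open: L(c) ⊇ {C, D, ¬A, ¬F, ∃r.¬E} (+ ∃-successors) — c ∉ F possible
7. Entailed for c: {C, D}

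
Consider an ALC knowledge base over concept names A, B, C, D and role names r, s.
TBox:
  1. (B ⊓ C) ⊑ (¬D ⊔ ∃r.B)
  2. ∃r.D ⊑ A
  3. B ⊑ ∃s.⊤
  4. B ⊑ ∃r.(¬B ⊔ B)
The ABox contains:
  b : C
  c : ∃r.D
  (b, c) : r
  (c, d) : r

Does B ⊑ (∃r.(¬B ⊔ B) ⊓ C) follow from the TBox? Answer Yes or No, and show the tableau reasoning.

No

1. B ⊑ (∃r.(¬B ⊔ B) ⊓ C)  ⇔  (B ⊓ (∀r.(B ⊓ ¬B) ⊔ ¬C)) unsat w.r.t. T
   apply at x₀: B⊑∃s.⊤; B⊑∃r.(¬B ⊔ B)
   open: L(x₀) ⊇ {B, ¬C, ∀r.¬D, ∃r.(¬B ⊔ B), ∃s.⊤} (+ ∃-successors)
2. Hence B ⊑ (∃r.(¬B ⊔ B) ⊓ C): not entailed.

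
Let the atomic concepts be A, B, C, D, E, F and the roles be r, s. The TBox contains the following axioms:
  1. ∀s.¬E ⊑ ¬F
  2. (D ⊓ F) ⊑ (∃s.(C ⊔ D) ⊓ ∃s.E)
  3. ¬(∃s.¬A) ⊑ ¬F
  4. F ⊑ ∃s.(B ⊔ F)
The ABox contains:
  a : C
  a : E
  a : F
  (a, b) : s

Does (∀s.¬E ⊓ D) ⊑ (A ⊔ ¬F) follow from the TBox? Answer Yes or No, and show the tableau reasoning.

Yes

1. (∀s.¬E ⊓ D) ⊑ (A ⊔ ¬F)  ⇔  ((∀s.¬E ⊓ D) ⊓ (¬A ⊓ F)) unsat w.r.t. T
   all branches close; clash {F, ¬F} at x₀
2. Hence (∀s.¬E ⊓ D) ⊑ (A ⊔ ¬F): entailed.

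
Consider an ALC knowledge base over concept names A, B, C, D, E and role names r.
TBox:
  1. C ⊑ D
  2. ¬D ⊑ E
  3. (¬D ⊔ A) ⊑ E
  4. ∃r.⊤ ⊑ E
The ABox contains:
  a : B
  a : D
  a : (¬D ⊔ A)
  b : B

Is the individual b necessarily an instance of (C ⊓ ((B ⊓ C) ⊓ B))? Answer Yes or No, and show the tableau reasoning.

1. b : (C ⊓ ((B ⊓ C) ⊓ B))?  L(b) = {B} ∪ {(¬C ⊔ ((¬B ⊔ ¬C) ⊔ ¬B))}
   open: L(b) ⊇ {B, D, ¬A, ¬C, ∀r.⊥} — b ∉ (C ⊓ ((B ⊓ C) ⊓ B)) possible
2. Hence b : (C ⊓ ((B ⊓ C) ⊓ B)): not entailed.

No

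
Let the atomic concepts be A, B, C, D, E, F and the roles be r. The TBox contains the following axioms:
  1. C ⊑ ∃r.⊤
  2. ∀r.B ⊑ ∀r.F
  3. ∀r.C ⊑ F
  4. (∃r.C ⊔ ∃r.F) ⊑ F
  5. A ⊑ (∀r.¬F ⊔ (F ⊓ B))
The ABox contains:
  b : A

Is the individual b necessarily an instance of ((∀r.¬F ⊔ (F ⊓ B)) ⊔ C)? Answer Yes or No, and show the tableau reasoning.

1. b : ((∀r.¬F ⊔ (F ⊓ B)) ⊔ C)?  L(b) = {A} ∪ {((∃r.F ⊓ (¬F ⊔ ¬B)) ⊓ ¬C)}
   clash {B, ¬B} at b — b ∈ ((∀r.¬F ⊔ (F ⊓ B)) ⊔ C)
2. Hence b : ((∀r.¬F ⊔ (F ⊓ B)) ⊔ C): entailed.

Yes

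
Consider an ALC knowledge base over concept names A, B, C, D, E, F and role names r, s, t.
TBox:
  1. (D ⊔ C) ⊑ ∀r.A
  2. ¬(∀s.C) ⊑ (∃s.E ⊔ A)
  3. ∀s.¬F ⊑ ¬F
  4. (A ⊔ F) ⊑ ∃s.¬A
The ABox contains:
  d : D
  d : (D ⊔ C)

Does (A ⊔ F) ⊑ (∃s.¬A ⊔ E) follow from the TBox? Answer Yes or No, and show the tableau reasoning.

1. (A ⊔ F) ⊑ (∃s.¬A ⊔ E)  ⇔  ((A ⊔ F) ⊓ (∀s.A ⊓ ¬E)) unsat w.r.t. T
   all branches close; clash {F, ¬F} at x₀
2. Hence (A ⊔ F) ⊑ (∃s.¬A ⊔ E): entailed.

Yes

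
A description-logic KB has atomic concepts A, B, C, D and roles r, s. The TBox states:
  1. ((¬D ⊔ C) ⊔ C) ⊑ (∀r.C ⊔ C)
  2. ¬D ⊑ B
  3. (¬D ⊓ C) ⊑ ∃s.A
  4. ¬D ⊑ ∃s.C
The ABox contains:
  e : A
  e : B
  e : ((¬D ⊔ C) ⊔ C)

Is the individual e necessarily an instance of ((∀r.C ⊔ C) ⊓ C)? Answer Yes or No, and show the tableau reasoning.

No

1. e : ((∀r.C ⊔ C) ⊓ C)?  L(e) = {A, B, ((¬D ⊔ C) ⊔ C)} ∪ {((∃r.¬C ⊓ ¬C) ⊔ ¬C)}
   apply at e: ((¬D ⊔ C) ⊔ C)⊑(∀r.C ⊔ C)
   open: L(e) ⊇ {A, B, ¬C, ¬D, ∀r.C, …} (+ ∃-successors) — e ∉ ((∀r.C ⊔ C) ⊓ C) possible
2. Hence e : ((∀r.C ⊔ C) ⊓ C): not entailed.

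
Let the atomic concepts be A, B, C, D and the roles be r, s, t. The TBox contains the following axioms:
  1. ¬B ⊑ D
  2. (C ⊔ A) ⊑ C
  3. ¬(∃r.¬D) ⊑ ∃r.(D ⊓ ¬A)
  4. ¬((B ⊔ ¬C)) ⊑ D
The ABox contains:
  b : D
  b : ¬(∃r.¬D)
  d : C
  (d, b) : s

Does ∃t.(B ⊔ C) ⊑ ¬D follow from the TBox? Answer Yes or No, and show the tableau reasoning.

1. ∃t.(B ⊔ C) ⊑ ¬D  ⇔  (∃t.(B ⊔ C) ⊓ D) unsat w.r.t. T
   open: L(x₀) ⊇ {D, ¬A, ¬C, ∃r.¬D, ∃t.(B ⊔ C)} (+ ∃-successors)
2. Hence ∃t.(B ⊔ C) ⊑ ¬D: not entailed.

No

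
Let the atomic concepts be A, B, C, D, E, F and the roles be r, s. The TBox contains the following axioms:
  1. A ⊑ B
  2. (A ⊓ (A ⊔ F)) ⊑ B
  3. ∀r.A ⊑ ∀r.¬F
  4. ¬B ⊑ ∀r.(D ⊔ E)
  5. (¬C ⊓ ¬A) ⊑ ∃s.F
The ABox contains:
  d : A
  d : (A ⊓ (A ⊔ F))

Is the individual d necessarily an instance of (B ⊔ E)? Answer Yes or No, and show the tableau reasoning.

1. d : (B ⊔ E)?  L(d) = {A, (A ⊓ (A ⊔ F))} ∪ {(¬B ⊓ ¬E)}
   clash {B, ¬B} at d — d ∈ (B ⊔ E)
2. Hence d : (B ⊔ E): entailed.

Yes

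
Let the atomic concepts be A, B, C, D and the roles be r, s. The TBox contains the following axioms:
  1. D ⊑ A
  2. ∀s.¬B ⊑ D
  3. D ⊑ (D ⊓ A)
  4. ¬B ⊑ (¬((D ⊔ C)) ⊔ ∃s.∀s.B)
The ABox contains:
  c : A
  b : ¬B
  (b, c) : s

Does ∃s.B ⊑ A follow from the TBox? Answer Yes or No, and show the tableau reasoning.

1. ∃s.B ⊑ A  ⇔  (∃s.B ⊓ ¬A) unsat w.r.t. T
   open: L(x₀) ⊇ {B, ¬A, ¬D, ∃s.B} (+ ∃-successors)
2. Hence ∃s.B ⊑ A: not entailed.

No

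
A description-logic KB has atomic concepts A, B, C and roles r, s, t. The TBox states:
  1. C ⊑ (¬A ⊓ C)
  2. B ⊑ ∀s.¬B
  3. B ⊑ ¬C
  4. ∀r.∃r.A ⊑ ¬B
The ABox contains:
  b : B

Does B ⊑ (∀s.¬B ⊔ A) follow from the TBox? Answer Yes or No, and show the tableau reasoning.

Yes

1. B ⊑ (∀s.¬B ⊔ A)  ⇔  (B ⊓ (∃s.B ⊓ ¬A)) unsat w.r.t. T
   all branches close; clash {B, ¬B} at x₀
2. Hence B ⊑ (∀s.¬B ⊔ A): entailed.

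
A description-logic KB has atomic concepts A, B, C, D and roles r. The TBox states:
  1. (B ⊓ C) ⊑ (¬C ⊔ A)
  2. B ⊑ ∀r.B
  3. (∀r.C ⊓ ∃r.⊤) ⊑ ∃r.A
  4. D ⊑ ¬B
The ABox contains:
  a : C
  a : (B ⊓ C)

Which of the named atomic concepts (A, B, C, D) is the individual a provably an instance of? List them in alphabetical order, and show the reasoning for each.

{A, B, C}

1. a : A?  L(a) = {C, (B ⊓ C)} ∪ {¬A}
   clash {B, ¬B} at a — a ∈ A
2. a : B?  L(a) = {C, (B ⊓ C)} ∪ {¬B}
   clash {B, ¬B} at a — a ∈ B
3. a : C?  L(a) = {C, (B ⊓ C)} ∪ {¬C}
   clash {C, ¬C} at a — a ∈ C
4. a : D?  L(a) = {C, (B ⊓ C)} ∪ {¬D}
   apply at a: (B ⊓ C)⊑(¬C ⊔ A); B⊑∀r.B
   open: L(a) ⊇ {A, B, C, ¬D, ∀r.B, …} (+ ∃-successors) — a ∉ D possible
5. Entailed for a: {A, B, C}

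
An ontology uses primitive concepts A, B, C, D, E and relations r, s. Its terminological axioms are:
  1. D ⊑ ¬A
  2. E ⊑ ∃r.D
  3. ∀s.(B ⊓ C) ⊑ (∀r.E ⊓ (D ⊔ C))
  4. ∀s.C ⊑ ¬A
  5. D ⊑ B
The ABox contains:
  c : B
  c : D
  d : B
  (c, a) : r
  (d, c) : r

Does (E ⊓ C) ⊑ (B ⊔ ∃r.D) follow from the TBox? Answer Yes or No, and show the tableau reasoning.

Yes

1. (E ⊓ C) ⊑ (B ⊔ ∃r.D)  ⇔  ((E ⊓ C) ⊓ (¬B ⊓ ∀r.¬D)) unsat w.r.t. T
   all branches close; clash {B, ¬B} at x₀
2. Hence (E ⊓ C) ⊑ (B ⊔ ∃r.D): entailed.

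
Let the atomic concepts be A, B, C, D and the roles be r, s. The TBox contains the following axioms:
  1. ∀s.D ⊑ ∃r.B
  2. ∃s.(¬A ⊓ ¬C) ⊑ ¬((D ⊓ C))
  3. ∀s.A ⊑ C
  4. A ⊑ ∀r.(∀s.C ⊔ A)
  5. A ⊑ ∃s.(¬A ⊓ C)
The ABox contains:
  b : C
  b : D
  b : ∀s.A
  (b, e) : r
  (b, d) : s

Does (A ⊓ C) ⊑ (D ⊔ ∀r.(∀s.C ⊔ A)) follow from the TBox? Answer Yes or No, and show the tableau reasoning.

1. (A ⊓ C) ⊑ (D ⊔ ∀r.(∀s.C ⊔ A))  ⇔  ((A ⊓ C) ⊓ (¬D ⊓ ∃r.(∃s.¬C ⊓ ¬A))) unsat w.r.t. T
   all branches close; clash {A, ¬A} at an ∃-successor
2. Hence (A ⊓ C) ⊑ (D ⊔ ∀r.(∀s.C ⊔ A)): entailed.

Yes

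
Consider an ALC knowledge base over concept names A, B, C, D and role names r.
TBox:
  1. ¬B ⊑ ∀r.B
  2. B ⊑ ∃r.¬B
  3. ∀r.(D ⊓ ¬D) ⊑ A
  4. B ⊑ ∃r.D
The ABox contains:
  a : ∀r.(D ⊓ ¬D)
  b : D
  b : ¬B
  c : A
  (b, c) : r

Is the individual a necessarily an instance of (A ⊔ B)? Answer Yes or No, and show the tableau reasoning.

Yes

1. a : (A ⊔ B)?  L(a) = {∀r.(D ⊓ ¬D)} ∪ {(¬A ⊓ ¬B)}
   clash {A, ¬A} at a — a ∈ (A ⊔ B)
2. Hence a : (A ⊔ B): entailed.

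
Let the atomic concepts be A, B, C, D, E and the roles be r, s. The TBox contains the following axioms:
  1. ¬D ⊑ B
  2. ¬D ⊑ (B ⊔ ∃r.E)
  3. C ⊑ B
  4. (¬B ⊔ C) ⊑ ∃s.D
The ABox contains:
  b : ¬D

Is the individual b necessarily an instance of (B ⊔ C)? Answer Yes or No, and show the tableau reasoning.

Yes

1. b : (B ⊔ C)?  L(b) = {¬D} ∪ {(¬B ⊓ ¬C)}
   clash {B, ¬B} at b — b ∈ (B ⊔ C)
2. Hence b : (B ⊔ C): entailed.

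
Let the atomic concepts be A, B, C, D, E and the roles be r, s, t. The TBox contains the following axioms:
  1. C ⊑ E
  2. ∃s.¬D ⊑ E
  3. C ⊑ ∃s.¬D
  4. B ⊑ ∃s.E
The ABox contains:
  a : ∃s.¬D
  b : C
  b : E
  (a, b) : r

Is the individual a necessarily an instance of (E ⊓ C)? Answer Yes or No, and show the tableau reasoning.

1. a : (E ⊓ C)?  L(a) = {∃s.¬D} ∪ {(¬E ⊔ ¬C)}
   apply at a: ∃s.¬D⊑E
   open: L(a) ⊇ {E, ¬B, ¬C, ∃s.¬D} (+ ∃-successors) — a ∉ (E ⊓ C) possible
2. Hence a : (E ⊓ C): not entailed.

No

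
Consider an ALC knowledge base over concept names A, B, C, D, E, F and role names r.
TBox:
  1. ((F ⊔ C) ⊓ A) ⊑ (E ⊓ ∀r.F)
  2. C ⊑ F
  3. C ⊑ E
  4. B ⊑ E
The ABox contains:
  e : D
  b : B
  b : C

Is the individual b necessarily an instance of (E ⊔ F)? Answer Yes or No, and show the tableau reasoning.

1. b : (E ⊔ F)?  L(b) = {B, C} ∪ {(¬E ⊓ ¬F)}
   clash {E, ¬E} at b — b ∈ (E ⊔ F)
2. Hence b : (E ⊔ F): entailed.

Yes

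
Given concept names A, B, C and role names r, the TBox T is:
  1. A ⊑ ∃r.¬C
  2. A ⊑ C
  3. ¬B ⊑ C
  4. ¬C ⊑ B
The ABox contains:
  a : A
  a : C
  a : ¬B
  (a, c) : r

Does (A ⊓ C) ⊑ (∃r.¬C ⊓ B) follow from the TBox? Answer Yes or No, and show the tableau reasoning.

1. (A ⊓ C) ⊑ (∃r.¬C ⊓ B)  ⇔  ((A ⊓ C) ⊓ (∀r.C ⊔ ¬B)) unsat w.r.t. T
   apply at x₀: A⊑∃r.¬C
   open: L(x₀) ⊇ {A, C, ¬B, ∃r.¬C} (+ ∃-successors)
2. Hence (A ⊓ C) ⊑ (∃r.¬C ⊓ B): not entailed.

No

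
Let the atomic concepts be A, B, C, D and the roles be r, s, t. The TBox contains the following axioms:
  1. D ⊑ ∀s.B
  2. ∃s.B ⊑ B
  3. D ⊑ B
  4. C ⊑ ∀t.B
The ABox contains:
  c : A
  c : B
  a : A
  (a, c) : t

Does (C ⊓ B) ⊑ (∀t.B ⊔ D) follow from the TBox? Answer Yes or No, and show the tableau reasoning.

1. (C ⊓ B) ⊑ (∀t.B ⊔ D)  ⇔  ((C ⊓ B) ⊓ (∃t.¬B ⊓ ¬D)) unsat w.r.t. T
   all branches close; clash {B, ¬B} at an ∃-successor
2. Hence (C ⊓ B) ⊑ (∀t.B ⊔ D): entailed.

Yes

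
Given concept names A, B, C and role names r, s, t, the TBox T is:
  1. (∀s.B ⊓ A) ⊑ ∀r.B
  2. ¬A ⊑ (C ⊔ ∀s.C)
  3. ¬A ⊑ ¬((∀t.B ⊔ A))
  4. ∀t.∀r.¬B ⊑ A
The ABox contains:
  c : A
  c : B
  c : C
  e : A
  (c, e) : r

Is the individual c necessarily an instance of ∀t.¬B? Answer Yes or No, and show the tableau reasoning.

No

1. c : ∀t.¬B?  L(c) = {A, B, C} ∪ {∃t.B}
   open: L(c) ⊇ {A, B, C, ∃s.¬B, ∃t.B} (+ ∃-successors) — c ∉ ∀t.¬B possible
2. Hence c : ∀t.¬B: not entailed.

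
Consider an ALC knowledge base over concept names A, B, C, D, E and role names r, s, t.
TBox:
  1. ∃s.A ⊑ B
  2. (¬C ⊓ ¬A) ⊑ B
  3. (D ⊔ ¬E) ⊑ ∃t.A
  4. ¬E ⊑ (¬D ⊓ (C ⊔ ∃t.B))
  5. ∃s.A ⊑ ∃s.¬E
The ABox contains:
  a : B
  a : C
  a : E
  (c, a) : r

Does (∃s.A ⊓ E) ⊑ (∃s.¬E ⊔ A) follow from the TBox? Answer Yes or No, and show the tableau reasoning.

1. (∃s.A ⊓ E) ⊑ (∃s.¬E ⊔ A)  ⇔  ((∃s.A ⊓ E) ⊓ (∀s.E ⊓ ¬A)) unsat w.r.t. T
   all branches close; clash {E, ¬E} at an ∃-successor
2. Hence (∃s.A ⊓ E) ⊑ (∃s.¬E ⊔ A): entailed.

Yes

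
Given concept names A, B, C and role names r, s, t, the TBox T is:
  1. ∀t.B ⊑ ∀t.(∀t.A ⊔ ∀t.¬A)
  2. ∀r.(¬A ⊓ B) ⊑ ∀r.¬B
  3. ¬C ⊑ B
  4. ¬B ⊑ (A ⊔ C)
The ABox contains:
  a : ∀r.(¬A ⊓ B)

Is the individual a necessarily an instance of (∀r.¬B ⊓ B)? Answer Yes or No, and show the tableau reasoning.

No

1. a : (∀r.¬B ⊓ B)?  L(a) = {∀r.(¬A ⊓ B)} ∪ {(∃r.B ⊔ ¬B)}
   apply at a: ∀r.(¬A ⊓ B)⊑∀r.¬B
   open: L(a) ⊇ {C, ¬B, ∀r.(¬A ⊓ B), ∀r.¬B, ∃t.¬B} (+ ∃-successors) — a ∉ (∀r.¬B ⊓ B) possible
2. Hence a : (∀r.¬B ⊓ B): not entailed.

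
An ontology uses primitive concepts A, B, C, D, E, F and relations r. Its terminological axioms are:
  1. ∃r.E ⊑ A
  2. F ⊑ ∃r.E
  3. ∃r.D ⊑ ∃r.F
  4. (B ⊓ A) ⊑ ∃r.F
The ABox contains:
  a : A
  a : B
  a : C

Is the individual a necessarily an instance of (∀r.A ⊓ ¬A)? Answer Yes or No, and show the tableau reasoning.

1. a : (∀r.A ⊓ ¬A)?  L(a) = {A, B, C} ∪ {(∃r.¬A ⊔ A)}
   open: L(a) ⊇ {A, B, C, ¬F, ∃r.F} (+ ∃-successors) — a ∉ (∀r.A ⊓ ¬A) possible
2. Hence a : (∀r.A ⊓ ¬A): not entailed.

No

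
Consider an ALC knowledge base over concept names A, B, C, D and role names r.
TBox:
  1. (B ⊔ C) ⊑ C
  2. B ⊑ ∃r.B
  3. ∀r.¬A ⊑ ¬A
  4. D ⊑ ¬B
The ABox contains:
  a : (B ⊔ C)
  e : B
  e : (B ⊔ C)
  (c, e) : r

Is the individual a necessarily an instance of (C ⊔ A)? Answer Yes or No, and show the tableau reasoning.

1. a : (C ⊔ A)?  L(a) = {(B ⊔ C)} ∪ {(¬C ⊓ ¬A)}
   clash {C, ¬C} at a — a ∈ (C ⊔ A)
2. Hence a : (C ⊔ A): entailed.

Yes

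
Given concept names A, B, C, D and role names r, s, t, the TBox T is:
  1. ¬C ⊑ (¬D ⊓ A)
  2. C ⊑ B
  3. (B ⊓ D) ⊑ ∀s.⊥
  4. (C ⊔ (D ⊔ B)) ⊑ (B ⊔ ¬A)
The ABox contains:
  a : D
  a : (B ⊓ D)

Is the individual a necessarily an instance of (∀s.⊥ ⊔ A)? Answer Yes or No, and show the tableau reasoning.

Yes

1. a : (∀s.⊥ ⊔ A)?  L(a) = {D, (B ⊓ D)} ∪ {(∃s.⊤ ⊓ ¬A)}
   clash {A, ¬A} at a — a ∈ (∀s.⊥ ⊔ A)
2. Hence a : (∀s.⊥ ⊔ A): entailed.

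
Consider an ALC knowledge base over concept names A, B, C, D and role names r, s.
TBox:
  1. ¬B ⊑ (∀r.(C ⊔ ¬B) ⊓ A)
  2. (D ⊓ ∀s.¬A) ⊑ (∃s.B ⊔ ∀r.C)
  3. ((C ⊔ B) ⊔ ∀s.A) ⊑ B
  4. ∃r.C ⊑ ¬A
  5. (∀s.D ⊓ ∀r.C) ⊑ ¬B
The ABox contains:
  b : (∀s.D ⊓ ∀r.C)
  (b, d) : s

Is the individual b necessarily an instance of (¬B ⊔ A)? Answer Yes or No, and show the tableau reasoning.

Yes

1. b : (¬B ⊔ A)?  L(b) = {(∀s.D ⊓ ∀r.C)} ∪ {(B ⊓ ¬A)}
   clash {B, ¬B} at b — b ∈ (¬B ⊔ A)
2. Hence b : (¬B ⊔ A): entailed.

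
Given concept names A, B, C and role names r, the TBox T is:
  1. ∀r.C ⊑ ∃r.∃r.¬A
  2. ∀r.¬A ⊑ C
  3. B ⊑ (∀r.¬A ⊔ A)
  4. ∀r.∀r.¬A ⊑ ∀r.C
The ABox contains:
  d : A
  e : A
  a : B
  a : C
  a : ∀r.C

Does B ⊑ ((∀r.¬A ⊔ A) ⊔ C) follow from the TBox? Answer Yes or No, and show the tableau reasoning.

Yes

1. B ⊑ ((∀r.¬A ⊔ A) ⊔ C)  ⇔  (B ⊓ ((∃r.A ⊓ ¬A) ⊓ ¬C)) unsat w.r.t. T
   all branches close; clash {A, ¬A} at x₀
2. Hence B ⊑ ((∀r.¬A ⊔ A) ⊔ C): entailed.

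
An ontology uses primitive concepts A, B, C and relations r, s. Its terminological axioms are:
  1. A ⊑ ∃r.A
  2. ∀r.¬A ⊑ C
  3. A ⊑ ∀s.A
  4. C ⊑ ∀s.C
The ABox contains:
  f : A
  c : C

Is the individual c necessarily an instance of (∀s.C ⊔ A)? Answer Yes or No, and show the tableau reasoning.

1. c : (∀s.C ⊔ A)?  L(c) = {C} ∪ {(∃s.¬C ⊓ ¬A)}
   clash {C, ¬C} at an ∃-successor — c ∈ (∀s.C ⊔ A)
2. Hence c : (∀s.C ⊔ A): entailed.

Yes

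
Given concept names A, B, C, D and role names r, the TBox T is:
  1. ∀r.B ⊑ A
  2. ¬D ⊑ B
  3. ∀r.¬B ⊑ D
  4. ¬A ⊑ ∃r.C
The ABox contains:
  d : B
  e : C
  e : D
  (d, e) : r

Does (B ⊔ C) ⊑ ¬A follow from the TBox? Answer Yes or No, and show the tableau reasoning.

1. (B ⊔ C) ⊑ ¬A  ⇔  ((B ⊔ C) ⊓ A) unsat w.r.t. T
   open: L(x₀) ⊇ {A, B, ∃r.B} (+ ∃-successors)
2. Hence (B ⊔ C) ⊑ ¬A: not entailed.

No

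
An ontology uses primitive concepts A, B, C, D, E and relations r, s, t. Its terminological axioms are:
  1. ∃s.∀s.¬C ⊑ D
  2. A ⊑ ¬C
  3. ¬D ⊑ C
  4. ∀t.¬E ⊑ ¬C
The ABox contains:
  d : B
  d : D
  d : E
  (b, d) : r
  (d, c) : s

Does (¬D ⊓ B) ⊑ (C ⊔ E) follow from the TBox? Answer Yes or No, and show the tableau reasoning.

1. (¬D ⊓ B) ⊑ (C ⊔ E)  ⇔  ((¬D ⊓ B) ⊓ (¬C ⊓ ¬E)) unsat w.r.t. T
   all branches close; clash {C, ¬C} at x₀
2. Hence (¬D ⊓ B) ⊑ (C ⊔ E): entailed.

Yes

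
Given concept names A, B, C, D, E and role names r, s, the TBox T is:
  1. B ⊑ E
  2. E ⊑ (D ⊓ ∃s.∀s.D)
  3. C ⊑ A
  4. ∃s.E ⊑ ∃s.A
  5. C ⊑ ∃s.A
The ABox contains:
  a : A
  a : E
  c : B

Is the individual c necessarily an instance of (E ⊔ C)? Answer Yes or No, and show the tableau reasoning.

Yes

1. c : (E ⊔ C)?  L(c) = {B} ∪ {(¬E ⊓ ¬C)}
   clash {E, ¬E} at c — c ∈ (E ⊔ C)
2. Hence c : (E ⊔ C): entailed.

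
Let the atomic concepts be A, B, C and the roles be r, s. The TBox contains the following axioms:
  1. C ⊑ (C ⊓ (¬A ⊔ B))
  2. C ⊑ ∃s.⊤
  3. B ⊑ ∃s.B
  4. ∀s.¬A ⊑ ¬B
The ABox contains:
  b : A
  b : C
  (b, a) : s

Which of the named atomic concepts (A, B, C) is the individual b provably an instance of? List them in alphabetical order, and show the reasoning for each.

1. b : A?  L(b) = {A, C} ∪ {¬A}
   clash {A, ¬A} at b — b ∈ A
2. b : B?  L(b) = {A, C} ∪ {¬B}
   clash {B, ¬B} at b — b ∈ B
3. b : C?  L(b) = {A, C} ∪ {¬C}
   clash {C, ¬C} at b — b ∈ C
4. Entailed for b: {A, B, C}

{A, B, C}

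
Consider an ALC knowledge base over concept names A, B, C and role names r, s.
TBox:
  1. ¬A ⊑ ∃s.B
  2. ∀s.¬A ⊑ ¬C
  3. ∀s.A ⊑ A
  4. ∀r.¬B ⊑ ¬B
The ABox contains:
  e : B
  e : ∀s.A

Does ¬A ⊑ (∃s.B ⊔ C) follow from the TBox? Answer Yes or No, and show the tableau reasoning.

1. ¬A ⊑ (∃s.B ⊔ C)  ⇔  (¬A ⊓ (∀s.¬B ⊓ ¬C)) unsat w.r.t. T
   all branches close; clash {A, ¬A} at x₀
2. Hence ¬A ⊑ (∃s.B ⊔ C): entailed.

Yes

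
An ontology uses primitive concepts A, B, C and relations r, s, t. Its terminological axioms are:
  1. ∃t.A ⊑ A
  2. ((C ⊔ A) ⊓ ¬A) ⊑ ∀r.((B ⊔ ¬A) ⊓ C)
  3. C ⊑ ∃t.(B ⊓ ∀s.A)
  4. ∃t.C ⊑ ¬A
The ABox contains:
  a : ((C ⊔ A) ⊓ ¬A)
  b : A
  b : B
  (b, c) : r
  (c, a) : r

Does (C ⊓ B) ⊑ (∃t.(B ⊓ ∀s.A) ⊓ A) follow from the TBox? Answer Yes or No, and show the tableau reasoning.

No

1. (C ⊓ B) ⊑ (∃t.(B ⊓ ∀s.A) ⊓ A)  ⇔  ((C ⊓ B) ⊓ (∀t.(¬B ⊔ ∃s.¬A) ⊔ ¬A)) unsat w.r.t. T
   apply at x₀: C⊑∃t.(B ⊓ ∀s.A)
   open: L(x₀) ⊇ {B, C, ¬A, ∀r.((B ⊔ ¬A) ⊓ C), ∀t.¬A, …} (+ ∃-successors)
2. Hence (C ⊓ B) ⊑ (∃t.(B ⊓ ∀s.A) ⊓ A): not entailed.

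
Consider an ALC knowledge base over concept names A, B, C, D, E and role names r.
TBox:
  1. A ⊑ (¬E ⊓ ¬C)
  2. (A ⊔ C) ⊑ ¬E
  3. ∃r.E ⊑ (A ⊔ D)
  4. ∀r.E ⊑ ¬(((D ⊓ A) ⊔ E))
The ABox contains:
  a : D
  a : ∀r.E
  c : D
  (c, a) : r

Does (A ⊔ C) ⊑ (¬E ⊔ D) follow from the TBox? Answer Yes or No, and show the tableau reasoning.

1. (A ⊔ C) ⊑ (¬E ⊔ D)  ⇔  ((A ⊔ C) ⊓ (E ⊓ ¬D)) unsat w.r.t. T
   all branches close; clash {E, ¬E} at x₀
2. Hence (A ⊔ C) ⊑ (¬E ⊔ D): entailed.

Yes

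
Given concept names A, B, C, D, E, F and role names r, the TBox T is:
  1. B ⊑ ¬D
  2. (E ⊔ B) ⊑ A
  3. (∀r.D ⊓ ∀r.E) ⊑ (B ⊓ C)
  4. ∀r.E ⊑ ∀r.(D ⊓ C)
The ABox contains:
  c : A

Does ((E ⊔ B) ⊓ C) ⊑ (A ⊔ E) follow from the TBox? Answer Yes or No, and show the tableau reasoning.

1. ((E ⊔ B) ⊓ C) ⊑ (A ⊔ E)  ⇔  (((E ⊔ B) ⊓ C) ⊓ (¬A ⊓ ¬E)) unsat w.r.t. T
   all branches close; clash {A, ¬A} at x₀
2. Hence ((E ⊔ B) ⊓ C) ⊑ (A ⊔ E): entailed.

Yes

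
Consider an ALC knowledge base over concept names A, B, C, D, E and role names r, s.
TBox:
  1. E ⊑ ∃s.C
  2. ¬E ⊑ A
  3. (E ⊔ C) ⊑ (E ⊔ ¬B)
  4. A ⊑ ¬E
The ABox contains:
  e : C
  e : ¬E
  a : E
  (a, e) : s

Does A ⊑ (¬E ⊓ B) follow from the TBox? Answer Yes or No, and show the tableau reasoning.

1. A ⊑ (¬E ⊓ B)  ⇔  (A ⊓ (E ⊔ ¬B)) unsat w.r.t. T
   apply at x₀: A⊑¬E
   open: L(x₀) ⊇ {A, ¬B, ¬E}
2. Hence A ⊑ (¬E ⊓ B): not entailed.

No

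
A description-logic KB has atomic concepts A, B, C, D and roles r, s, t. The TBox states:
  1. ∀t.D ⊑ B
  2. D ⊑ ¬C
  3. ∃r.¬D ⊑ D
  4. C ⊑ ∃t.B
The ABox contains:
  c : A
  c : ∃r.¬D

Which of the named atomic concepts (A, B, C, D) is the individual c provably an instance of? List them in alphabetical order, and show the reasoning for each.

1. c : A?  L(c) = {A, ∃r.¬D} ∪ {¬A}
   clash {A, ¬A} at c — c ∈ A
2. c : B?  L(c) = {A, ∃r.¬D} ∪ {¬B}
   apply at c: ∃r.¬D⊑D
   open: L(c) ⊇ {A, D, ¬B, ¬C, ∃r.¬D, …} (+ ∃-successors) — c ∉ B possible
3. c : C?  L(c) = {A, ∃r.¬D} ∪ {¬C}
   apply at c: ∃r.¬D⊑D
   open: L(c) ⊇ {A, D, ¬C, ∃r.¬D, ∃t.¬D} (+ ∃-successors) — c ∉ C possible
4. c : D?  L(c) = {A, ∃r.¬D} ∪ {¬D}
   clash {D, ¬D} at c — c ∈ D
5. Entailed for c: {A, D}

{A, D}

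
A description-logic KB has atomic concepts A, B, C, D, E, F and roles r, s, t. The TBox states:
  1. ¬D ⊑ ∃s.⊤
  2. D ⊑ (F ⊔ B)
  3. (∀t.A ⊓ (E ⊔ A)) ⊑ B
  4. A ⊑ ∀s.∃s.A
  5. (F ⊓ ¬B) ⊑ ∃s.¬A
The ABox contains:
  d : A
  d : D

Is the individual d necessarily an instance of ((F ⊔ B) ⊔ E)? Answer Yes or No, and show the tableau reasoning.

Yes

1. d : ((F ⊔ B) ⊔ E)?  L(d) = {A, D} ∪ {((¬F ⊓ ¬B) ⊓ ¬E)}
   clash {B, ¬B} at d — d ∈ ((F ⊔ B) ⊔ E)
2. Hence d : ((F ⊔ B) ⊔ E): entailed.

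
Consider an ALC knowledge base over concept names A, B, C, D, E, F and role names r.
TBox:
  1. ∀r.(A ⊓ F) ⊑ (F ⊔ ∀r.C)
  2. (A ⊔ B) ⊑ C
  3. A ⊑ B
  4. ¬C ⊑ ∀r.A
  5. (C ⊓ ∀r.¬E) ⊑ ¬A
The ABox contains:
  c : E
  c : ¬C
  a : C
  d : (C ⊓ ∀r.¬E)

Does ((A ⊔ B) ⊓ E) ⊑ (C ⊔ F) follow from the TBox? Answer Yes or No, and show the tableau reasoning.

Yes

1. ((A ⊔ B) ⊓ E) ⊑ (C ⊔ F)  ⇔  (((A ⊔ B) ⊓ E) ⊓ (¬C ⊓ ¬F)) unsat w.r.t. T
   all branches close; clash {C, ¬C} at x₀
2. Hence ((A ⊔ B) ⊓ E) ⊑ (C ⊔ F): entailed.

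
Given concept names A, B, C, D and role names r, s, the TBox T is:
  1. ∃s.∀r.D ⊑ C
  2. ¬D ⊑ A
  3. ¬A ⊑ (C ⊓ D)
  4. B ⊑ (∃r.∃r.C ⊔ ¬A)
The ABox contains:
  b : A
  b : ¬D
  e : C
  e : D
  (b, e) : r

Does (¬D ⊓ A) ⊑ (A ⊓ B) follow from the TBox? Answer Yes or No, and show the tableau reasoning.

1. (¬D ⊓ A) ⊑ (A ⊓ B)  ⇔  ((¬D ⊓ A) ⊓ (¬A ⊔ ¬B)) unsat w.r.t. T
   open: L(x₀) ⊇ {A, ¬B, ¬D, ∀s.∃r.¬D}
2. Hence (¬D ⊓ A) ⊑ (A ⊓ B): not entailed.

No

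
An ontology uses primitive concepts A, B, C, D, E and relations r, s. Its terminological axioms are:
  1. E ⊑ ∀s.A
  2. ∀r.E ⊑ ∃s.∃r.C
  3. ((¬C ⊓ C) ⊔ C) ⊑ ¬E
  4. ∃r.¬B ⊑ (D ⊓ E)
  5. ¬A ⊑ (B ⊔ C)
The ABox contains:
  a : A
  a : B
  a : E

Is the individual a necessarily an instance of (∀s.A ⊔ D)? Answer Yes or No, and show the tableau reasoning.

1. a : (∀s.A ⊔ D)?  L(a) = {A, B, E} ∪ {(∃s.¬A ⊓ ¬D)}
   clash {D, ¬D} at a — a ∈ (∀s.A ⊔ D)
2. Hence a : (∀s.A ⊔ D): entailed.

Yes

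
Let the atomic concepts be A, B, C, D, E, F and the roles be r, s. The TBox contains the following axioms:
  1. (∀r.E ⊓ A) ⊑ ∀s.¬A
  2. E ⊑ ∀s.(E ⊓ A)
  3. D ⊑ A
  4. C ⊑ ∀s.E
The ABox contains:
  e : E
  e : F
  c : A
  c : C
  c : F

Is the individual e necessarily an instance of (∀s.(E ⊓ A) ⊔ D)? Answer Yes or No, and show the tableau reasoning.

1. e : (∀s.(E ⊓ A) ⊔ D)?  L(e) = {E, F} ∪ {(∃s.(¬E ⊔ ¬A) ⊓ ¬D)}
   clash {A, ¬A} at an ∃-successor — e ∈ (∀s.(E ⊓ A) ⊔ D)
2. Hence e : (∀s.(E ⊓ A) ⊔ D): entailed.

Yes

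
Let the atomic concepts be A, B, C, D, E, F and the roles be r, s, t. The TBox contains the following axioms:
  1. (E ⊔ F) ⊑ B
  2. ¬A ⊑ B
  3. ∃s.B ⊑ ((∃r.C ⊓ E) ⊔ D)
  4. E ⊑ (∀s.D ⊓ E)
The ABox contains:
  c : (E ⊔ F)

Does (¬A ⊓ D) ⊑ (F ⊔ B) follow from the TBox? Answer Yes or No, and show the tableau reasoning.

1. (¬A ⊓ D) ⊑ (F ⊔ B)  ⇔  ((¬A ⊓ D) ⊓ (¬F ⊓ ¬B)) unsat w.r.t. T
   all branches close; clash {B, ¬B} at x₀
2. Hence (¬A ⊓ D) ⊑ (F ⊔ B): entailed.

Yes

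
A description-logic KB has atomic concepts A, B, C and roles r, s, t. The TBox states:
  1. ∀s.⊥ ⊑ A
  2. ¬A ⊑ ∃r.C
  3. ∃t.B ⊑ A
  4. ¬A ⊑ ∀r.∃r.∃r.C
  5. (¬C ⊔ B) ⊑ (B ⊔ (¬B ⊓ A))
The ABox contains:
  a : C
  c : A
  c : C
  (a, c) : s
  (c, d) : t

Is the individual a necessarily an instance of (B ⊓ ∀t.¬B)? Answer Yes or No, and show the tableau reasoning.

1. a : (B ⊓ ∀t.¬B)?  L(a) = {C} ∪ {(¬B ⊔ ∃t.B)}
   open: L(a) ⊇ {A, C, ¬B} — a ∉ (B ⊓ ∀t.¬B) possible
2. Hence a : (B ⊓ ∀t.¬B): not entailed.

No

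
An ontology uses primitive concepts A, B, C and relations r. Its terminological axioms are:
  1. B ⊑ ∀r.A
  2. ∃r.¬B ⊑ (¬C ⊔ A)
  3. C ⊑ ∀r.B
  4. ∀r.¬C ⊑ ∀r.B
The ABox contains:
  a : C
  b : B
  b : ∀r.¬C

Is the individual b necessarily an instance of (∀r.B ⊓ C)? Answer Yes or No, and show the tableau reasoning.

1. b : (∀r.B ⊓ C)?  L(b) = {B, ∀r.¬C} ∪ {(∃r.¬B ⊔ ¬C)}
   apply at b: B⊑∀r.A; ∀r.¬C⊑∀r.B
   open: L(b) ⊇ {B, ¬C, ∀r.A, ∀r.B, ∀r.¬C} — b ∉ (∀r.B ⊓ C) possible
2. Hence b : (∀r.B ⊓ C): not entailed.

No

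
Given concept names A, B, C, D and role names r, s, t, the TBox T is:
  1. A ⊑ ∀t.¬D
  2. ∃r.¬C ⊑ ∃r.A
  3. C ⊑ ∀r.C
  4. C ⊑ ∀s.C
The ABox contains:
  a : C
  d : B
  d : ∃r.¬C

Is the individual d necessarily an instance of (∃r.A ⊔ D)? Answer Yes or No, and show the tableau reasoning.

Yes

1. d : (∃r.A ⊔ D)?  L(d) = {B, ∃r.¬C} ∪ {(∀r.¬A ⊓ ¬D)}
   clash {C, ¬C} at an ∃-successor — d ∈ (∃r.A ⊔ D)
2. Hence d : (∃r.A ⊔ D): entailed.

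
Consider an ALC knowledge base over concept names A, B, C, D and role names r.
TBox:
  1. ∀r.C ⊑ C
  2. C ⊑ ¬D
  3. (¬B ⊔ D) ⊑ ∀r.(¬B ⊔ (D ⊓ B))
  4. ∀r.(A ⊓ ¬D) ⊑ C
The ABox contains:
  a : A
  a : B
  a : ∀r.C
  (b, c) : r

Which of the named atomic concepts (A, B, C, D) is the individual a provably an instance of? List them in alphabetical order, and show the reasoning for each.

{A, B, C}

1. a : A?  L(a) = {A, B, ∀r.C} ∪ {¬A}
   clash {A, ¬A} at a — a ∈ A
2. a : B?  L(a) = {A, B, ∀r.C} ∪ {¬B}
   clash {B, ¬B} at a — a ∈ B
3. a : C?  L(a) = {A, B, ∀r.C} ∪ {¬C}
   clash {C, ¬C} at a — a ∈ C
4. a : D?  L(a) = {A, B, ∀r.C} ∪ {¬D}
   apply at a: ∀r.C⊑C
   open: L(a) ⊇ {A, B, C, ¬D, ∀r.C} — a ∉ D possible
5. Entailed for a: {A, B, C}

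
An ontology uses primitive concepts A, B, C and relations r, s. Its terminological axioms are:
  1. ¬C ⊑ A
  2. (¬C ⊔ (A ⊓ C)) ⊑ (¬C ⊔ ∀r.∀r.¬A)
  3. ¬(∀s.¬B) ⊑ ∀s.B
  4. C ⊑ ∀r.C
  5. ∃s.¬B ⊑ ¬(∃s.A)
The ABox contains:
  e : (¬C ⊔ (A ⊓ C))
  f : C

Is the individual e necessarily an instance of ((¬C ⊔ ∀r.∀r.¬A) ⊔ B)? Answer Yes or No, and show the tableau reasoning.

1. e : ((¬C ⊔ ∀r.∀r.¬A) ⊔ B)?  L(e) = {(¬C ⊔ (A ⊓ C))} ∪ {((C ⊓ ∃r.∃r.A) ⊓ ¬B)}
   clash {A, ¬A} at an ∃-successor — e ∈ ((¬C ⊔ ∀r.∀r.¬A) ⊔ B)
2. Hence e : ((¬C ⊔ ∀r.∀r.¬A) ⊔ B): entailed.

Yes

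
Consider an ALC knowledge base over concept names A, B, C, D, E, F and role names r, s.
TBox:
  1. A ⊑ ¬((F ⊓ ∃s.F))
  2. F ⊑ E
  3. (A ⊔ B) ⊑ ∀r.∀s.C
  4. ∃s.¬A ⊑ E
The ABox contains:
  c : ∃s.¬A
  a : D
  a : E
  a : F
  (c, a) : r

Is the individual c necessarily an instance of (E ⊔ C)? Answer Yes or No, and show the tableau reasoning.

1. c : (E ⊔ C)?  L(c) = {∃s.¬A} ∪ {(¬E ⊓ ¬C)}
   clash {E, ¬E} at c — c ∈ (E ⊔ C)
2. Hence c : (E ⊔ C): entailed.

Yes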